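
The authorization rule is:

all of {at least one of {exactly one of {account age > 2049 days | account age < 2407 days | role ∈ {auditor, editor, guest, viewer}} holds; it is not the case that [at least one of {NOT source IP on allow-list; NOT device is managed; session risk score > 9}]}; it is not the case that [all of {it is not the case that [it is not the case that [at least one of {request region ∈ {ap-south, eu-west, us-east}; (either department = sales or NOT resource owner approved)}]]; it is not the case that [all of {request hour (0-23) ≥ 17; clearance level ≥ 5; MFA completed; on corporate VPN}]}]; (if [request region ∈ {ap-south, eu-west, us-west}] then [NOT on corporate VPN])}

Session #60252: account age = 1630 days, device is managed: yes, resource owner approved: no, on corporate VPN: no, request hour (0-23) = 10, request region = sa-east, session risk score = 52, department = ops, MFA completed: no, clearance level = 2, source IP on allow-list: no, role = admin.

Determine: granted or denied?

Atomic conditions:
  account age > 2049 days: 1630 > 2049 is false
  account age < 2407 days: 1630 < 2407 is true
  role ∈ {auditor, editor, guest, viewer}: admin is not in the set → false
  NOT source IP on allow-list: no → true
  NOT device is managed: yes → false
  session risk score > 9: 52 > 9 is true
  request region ∈ {ap-south, eu-west, us-east}: sa-east is not in the set → false
  department = sales: ops == sales is false
  NOT resource owner approved: no → true
  request hour (0-23) ≥ 17: 10 ≥ 17 is false
  clearance level ≥ 5: 2 ≥ 5 is false
  MFA completed: no → false
  on corporate VPN: no → false
  request region ∈ {ap-south, eu-west, us-west}: sa-east is not in the set → false
  NOT on corporate VPN: no → true
Combine:
[1.1] exactly-one(false, true, false) = true
[1.2.1] true OR false OR true = true
[1.2] NOT true = false
[1] true OR false = true
[2.1.1.1.1.2] false OR true = true
[2.1.1.1.1] false OR true = true
[2.1.1.1] NOT true = false
[2.1.1] NOT false = true
[2.1.2.1] false AND false AND false AND false = false
[2.1.2] NOT false = true
[2.1] true AND true = true
[2] NOT true = false
[3] false → true (antecedent false ⇒ implication holds) = true
[root] true AND false AND true = false
Overall: false → denied

Denied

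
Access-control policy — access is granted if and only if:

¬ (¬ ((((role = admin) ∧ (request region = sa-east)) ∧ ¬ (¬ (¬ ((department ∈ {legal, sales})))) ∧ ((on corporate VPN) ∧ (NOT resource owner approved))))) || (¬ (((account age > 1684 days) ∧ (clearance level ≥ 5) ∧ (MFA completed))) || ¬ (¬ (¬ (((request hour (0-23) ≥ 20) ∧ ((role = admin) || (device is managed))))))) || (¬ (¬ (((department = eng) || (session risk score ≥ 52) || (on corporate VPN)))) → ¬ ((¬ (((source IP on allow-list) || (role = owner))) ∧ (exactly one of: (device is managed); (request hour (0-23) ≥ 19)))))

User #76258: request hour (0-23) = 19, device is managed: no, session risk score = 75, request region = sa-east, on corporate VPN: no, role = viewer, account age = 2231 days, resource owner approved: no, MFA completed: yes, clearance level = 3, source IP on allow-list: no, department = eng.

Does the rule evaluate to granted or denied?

Granted

Atomic conditions:
  role = admin: viewer == admin is false
  request region = sa-east: sa-east == sa-east is true
  department ∈ {legal, sales}: eng is not in the set → false
  on corporate VPN: no → false
  NOT resource owner approved: no → true
  account age > 1684 days: 2231 > 1684 is true
  clearance level ≥ 5: 3 ≥ 5 is false
  MFA completed: yes → true
  request hour (0-23) ≥ 20: 19 ≥ 20 is false
  device is managed: no → false
  department = eng: eng == eng is true
  session risk score ≥ 52: 75 ≥ 52 is true
  source IP on allow-list: no → false
  role = owner: viewer == owner is false
  request hour (0-23) ≥ 19: 19 ≥ 19 is true
Combine:
[1.1.1.1] false AND true = false
[1.1.1.2.1.1] NOT false = true
[1.1.1.2.1] NOT true = false
[1.1.1.2] NOT false = true
[1.1.1.3] false AND true = false
[1.1.1] false AND true AND false = false
[1.1] NOT false = true
[1] NOT true = false
[2.1.1] true AND false AND true = false
[2.1] NOT false = true
[2.2.1.1.1.2] false OR false = false
[2.2.1.1.1] false AND false = false
[2.2.1.1] NOT false = true
[2.2.1] NOT true = false
[2.2] NOT false = true
[2] true OR true = true
[3.1.1.1] true OR true OR false = true
[3.1.1] NOT true = false
[3.1] NOT false = true
[3.2.1.1.1] false OR false = false
[3.2.1.1] NOT false = true
[3.2.1.2] exactly-one(false, true) = true
[3.2.1] true AND true = true
[3.2] NOT true = false
[3] true → false = false
[root] false OR true OR false = true
Overall: true → granted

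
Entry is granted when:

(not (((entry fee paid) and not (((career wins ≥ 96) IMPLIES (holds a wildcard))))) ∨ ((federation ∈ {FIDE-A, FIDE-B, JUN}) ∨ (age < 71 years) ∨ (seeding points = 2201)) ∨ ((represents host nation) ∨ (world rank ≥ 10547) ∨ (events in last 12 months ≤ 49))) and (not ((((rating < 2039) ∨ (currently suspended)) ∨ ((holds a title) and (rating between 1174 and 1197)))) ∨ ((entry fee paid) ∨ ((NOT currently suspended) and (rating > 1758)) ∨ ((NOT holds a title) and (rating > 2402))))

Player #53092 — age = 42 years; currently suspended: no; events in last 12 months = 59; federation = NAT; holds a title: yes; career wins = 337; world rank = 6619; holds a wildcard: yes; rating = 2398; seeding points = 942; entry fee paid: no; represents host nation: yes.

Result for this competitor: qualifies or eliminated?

Atomic conditions:
  entry fee paid: no → false
  career wins ≥ 96: 337 ≥ 96 is true
  holds a wildcard: yes → true
  federation ∈ {FIDE-A, FIDE-B, JUN}: NAT is not in the set → false
  age < 71 years: 42 < 71 is true
  seeding points = 2201: 942 == 2201 is false
  represents host nation: yes → true
  world rank ≥ 10547: 6619 ≥ 10547 is false
  events in last 12 months ≤ 49: 59 ≤ 49 is false
  rating < 2039: 2398 < 2039 is false
  currently suspended: no → false
  holds a title: yes → true
  rating between 1174 and 1197: 2398 in [1174, 1197] is false
  NOT currently suspended: no → true
  rating > 1758: 2398 > 1758 is true
  NOT holds a title: yes → false
  rating > 2402: 2398 > 2402 is false
Combine:
[1.1.1.2.1] true → true = true
[1.1.1.2] NOT true = false
[1.1.1] false AND false = false
[1.1] NOT false = true
[1.2] false OR true OR false = true
[1.3] true OR false OR false = true
[1] true OR true OR true = true
[2.1.1.1] false OR false = false
[2.1.1.2] true AND false = false
[2.1.1] false OR false = false
[2.1] NOT false = true
[2.2.2] true AND true = true
[2.2.3] false AND false = false
[2.2] false OR true OR false = true
[2] true OR true = true
[root] true AND true = true
Overall: true → qualifies

Qualifies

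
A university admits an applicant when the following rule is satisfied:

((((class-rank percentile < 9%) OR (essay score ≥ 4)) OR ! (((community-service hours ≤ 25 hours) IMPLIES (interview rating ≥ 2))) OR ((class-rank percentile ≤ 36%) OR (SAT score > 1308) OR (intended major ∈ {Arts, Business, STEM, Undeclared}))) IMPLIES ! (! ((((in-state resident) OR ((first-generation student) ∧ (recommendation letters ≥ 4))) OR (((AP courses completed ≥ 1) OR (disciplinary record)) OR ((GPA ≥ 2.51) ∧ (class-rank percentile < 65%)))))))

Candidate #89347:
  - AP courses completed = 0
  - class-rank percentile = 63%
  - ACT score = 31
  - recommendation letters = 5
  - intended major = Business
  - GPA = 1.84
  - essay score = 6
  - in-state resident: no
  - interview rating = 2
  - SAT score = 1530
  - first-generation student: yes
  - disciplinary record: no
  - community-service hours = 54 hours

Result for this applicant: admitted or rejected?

Atomic conditions:
  class-rank percentile < 9%: 63 < 9 is false
  essay score ≥ 4: 6 ≥ 4 is true
  community-service hours ≤ 25 hours: 54 ≤ 25 is false
  interview rating ≥ 2: 2 ≥ 2 is true
  class-rank percentile ≤ 36%: 63 ≤ 36 is false
  SAT score > 1308: 1530 > 1308 is true
  intended major ∈ {Arts, Business, STEM, Undeclared}: Business is in the set → true
  in-state resident: no → false
  first-generation student: yes → true
  recommendation letters ≥ 4: 5 ≥ 4 is true
  AP courses completed ≥ 1: 0 ≥ 1 is false
  disciplinary record: no → false
  GPA ≥ 2.51: 1.84 ≥ 2.51 is false
  class-rank percentile < 65%: 63 < 65 is true
Combine:
[1.1] false OR true = true
[1.2.1] false → true (antecedent false ⇒ implication holds) = true
[1.2] NOT true = false
[1.3] false OR true OR true = true
[1] true OR false OR true = true
[2.1.1.1.2] true AND true = true
[2.1.1.1] false OR true = true
[2.1.1.2.1] false OR false = false
[2.1.1.2.2] false AND true = false
[2.1.1.2] false OR false = false
[2.1.1] true OR false = true
[2.1] NOT true = false
[2] NOT false = true
[root] true → true = true
Overall: true → admitted

Admitted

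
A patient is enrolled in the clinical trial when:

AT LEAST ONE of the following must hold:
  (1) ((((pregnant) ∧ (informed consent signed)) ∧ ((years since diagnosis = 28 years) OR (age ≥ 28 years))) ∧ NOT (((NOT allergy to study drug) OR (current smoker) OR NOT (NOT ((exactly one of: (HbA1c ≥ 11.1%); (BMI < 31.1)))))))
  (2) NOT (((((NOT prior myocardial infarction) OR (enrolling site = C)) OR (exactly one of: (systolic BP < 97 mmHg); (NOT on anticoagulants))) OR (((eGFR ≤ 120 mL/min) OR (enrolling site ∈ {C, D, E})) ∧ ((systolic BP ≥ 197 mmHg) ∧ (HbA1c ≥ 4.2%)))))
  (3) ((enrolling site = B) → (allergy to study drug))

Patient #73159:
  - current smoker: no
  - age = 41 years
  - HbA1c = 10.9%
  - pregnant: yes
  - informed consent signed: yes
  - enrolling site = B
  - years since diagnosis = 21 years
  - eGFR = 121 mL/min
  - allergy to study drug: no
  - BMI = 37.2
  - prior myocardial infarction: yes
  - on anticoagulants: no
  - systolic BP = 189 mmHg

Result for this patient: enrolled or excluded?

Excluded

Atomic conditions:
  pregnant: yes → true
  informed consent signed: yes → true
  years since diagnosis = 28 years: 21 == 28 is false
  age ≥ 28 years: 41 ≥ 28 is true
  NOT allergy to study drug: no → true
  current smoker: no → false
  HbA1c ≥ 11.1%: 10.9 ≥ 11.1 is false
  BMI < 31.1: 37.2 < 31.1 is false
  NOT prior myocardial infarction: yes → false
  enrolling site = C: B == C is false
  systolic BP < 97 mmHg: 189 < 97 is false
  NOT on anticoagulants: no → true
  eGFR ≤ 120 mL/min: 121 ≤ 120 is false
  enrolling site ∈ {C, D, E}: B is not in the set → false
  systolic BP ≥ 197 mmHg: 189 ≥ 197 is false
  HbA1c ≥ 4.2%: 10.9 ≥ 4.2 is true
  enrolling site = B: B == B is true
  allergy to study drug: no → false
Combine:
[1.1.1] true AND true = true
[1.1.2] false OR true = true
[1.1] true AND true = true
[1.2.1.3.1.1] exactly-one(false, false) = false
[1.2.1.3.1] NOT false = true
[1.2.1.3] NOT true = false
[1.2.1] true OR false OR false = true
[1.2] NOT true = false
[1] true AND false = false
[2.1.1.1] false OR false = false
[2.1.1.2] exactly-one(false, true) = true
[2.1.1] false OR true = true
[2.1.2.1] false OR false = false
[2.1.2.2] false AND true = false
[2.1.2] false AND false = false
[2.1] true OR false = true
[2] NOT true = false
[3] true → false = false
[root] false OR false OR false = false
Overall: false → excluded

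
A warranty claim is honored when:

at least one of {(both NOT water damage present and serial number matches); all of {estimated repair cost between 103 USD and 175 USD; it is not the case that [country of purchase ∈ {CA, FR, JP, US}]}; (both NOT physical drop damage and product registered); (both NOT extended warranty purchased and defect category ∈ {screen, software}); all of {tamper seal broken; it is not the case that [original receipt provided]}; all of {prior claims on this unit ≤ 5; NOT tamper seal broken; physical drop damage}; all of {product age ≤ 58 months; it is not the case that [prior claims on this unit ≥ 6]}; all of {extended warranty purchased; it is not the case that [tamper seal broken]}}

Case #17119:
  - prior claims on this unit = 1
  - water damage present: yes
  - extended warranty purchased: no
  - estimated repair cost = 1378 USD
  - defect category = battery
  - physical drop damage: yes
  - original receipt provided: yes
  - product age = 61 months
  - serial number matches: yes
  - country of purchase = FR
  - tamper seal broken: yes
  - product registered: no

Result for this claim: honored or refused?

Atomic conditions:
  NOT water damage present: yes → false
  serial number matches: yes → true
  estimated repair cost between 103 USD and 175 USD: 1378 in [103, 175] is false
  country of purchase ∈ {CA, FR, JP, US}: FR is in the set → true
  NOT physical drop damage: yes → false
  product registered: no → false
  NOT extended warranty purchased: no → true
  defect category ∈ {screen, software}: battery is not in the set → false
  tamper seal broken: yes → true
  original receipt provided: yes → true
  prior claims on this unit ≤ 5: 1 ≤ 5 is true
  NOT tamper seal broken: yes → false
  physical drop damage: yes → true
  product age ≤ 58 months: 61 ≤ 58 is false
  prior claims on this unit ≥ 6: 1 ≥ 6 is false
  extended warranty purchased: no → false
Combine:
[1] false AND true = false
[2.2] NOT true = false
[2] false AND false = false
[3] false AND false = false
[4] true AND false = false
[5.2] NOT true = false
[5] true AND false = false
[6] true AND false AND true = false
[7.2] NOT false = true
[7] false AND true = false
[8.2] NOT true = false
[8] false AND false = false
[root] false OR false OR false OR false OR false OR false OR false OR false = false
Overall: false → refused

Refused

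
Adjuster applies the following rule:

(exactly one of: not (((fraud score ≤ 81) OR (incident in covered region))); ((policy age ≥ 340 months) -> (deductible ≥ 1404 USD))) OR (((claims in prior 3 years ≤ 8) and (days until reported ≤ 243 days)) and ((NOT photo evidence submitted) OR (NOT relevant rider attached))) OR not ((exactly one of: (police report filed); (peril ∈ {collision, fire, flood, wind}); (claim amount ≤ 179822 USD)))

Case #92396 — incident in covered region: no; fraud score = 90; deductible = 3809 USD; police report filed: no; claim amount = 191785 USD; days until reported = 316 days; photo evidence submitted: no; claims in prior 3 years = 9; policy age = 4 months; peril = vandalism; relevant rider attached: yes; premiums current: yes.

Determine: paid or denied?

Atomic conditions:
  fraud score ≤ 81: 90 ≤ 81 is false
  incident in covered region: no → false
  policy age ≥ 340 months: 4 ≥ 340 is false
  deductible ≥ 1404 USD: 3809 ≥ 1404 is true
  claims in prior 3 years ≤ 8: 9 ≤ 8 is false
  days until reported ≤ 243 days: 316 ≤ 243 is false
  NOT photo evidence submitted: no → true
  NOT relevant rider attached: yes → false
  police report filed: no → false
  peril ∈ {collision, fire, flood, wind}: vandalism is not in the set → false
  claim amount ≤ 179822 USD: 191785 ≤ 179822 is false
Combine:
[1.1.1] false OR false = false
[1.1] NOT false = true
[1.2] false → true (antecedent false ⇒ implication holds) = true
[1] exactly-one(true, true) = false
[2.1] false AND false = false
[2.2] true OR false = true
[2] false AND true = false
[3.1] exactly-one(false, false, false) = false
[3] NOT false = true
[root] false OR false OR true = true
Overall: true → paid

Paid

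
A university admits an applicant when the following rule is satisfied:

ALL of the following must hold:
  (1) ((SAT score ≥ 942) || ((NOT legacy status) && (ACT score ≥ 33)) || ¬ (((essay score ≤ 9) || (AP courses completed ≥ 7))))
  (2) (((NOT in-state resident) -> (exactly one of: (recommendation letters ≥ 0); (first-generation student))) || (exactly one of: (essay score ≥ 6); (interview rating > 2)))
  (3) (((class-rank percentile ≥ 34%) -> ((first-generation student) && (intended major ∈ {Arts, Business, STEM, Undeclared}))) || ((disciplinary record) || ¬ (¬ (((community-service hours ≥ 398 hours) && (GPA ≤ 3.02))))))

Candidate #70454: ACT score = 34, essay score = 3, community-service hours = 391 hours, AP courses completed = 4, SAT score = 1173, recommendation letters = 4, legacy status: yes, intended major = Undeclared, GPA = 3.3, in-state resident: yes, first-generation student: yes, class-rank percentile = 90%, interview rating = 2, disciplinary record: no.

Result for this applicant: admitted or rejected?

Admitted

Atomic conditions:
  SAT score ≥ 942: 1173 ≥ 942 is true
  NOT legacy status: yes → false
  ACT score ≥ 33: 34 ≥ 33 is true
  essay score ≤ 9: 3 ≤ 9 is true
  AP courses completed ≥ 7: 4 ≥ 7 is false
  NOT in-state resident: yes → false
  recommendation letters ≥ 0: 4 ≥ 0 is true
  first-generation student: yes → true
  essay score ≥ 6: 3 ≥ 6 is false
  interview rating > 2: 2 > 2 is false
  class-rank percentile ≥ 34%: 90 ≥ 34 is true
  intended major ∈ {Arts, Business, STEM, Undeclared}: Undeclared is in the set → true
  disciplinary record: no → false
  community-service hours ≥ 398 hours: 391 ≥ 398 is false
  GPA ≤ 3.02: 3.3 ≤ 3.02 is false
Combine:
[1.2] false AND true = false
[1.3.1] true OR false = true
[1.3] NOT true = false
[1] true OR false OR false = true
[2.1.2] exactly-one(true, true) = false
[2.1] false → false (antecedent false ⇒ implication holds) = true
[2.2] exactly-one(false, false) = false
[2] true OR false = true
[3.1.2] true AND true = true
[3.1] true → true = true
[3.2.2.1.1] false AND false = false
[3.2.2.1] NOT false = true
[3.2.2] NOT true = false
[3.2] false OR false = false
[3] true OR false = true
[root] true AND true AND true = true
Overall: true → admitted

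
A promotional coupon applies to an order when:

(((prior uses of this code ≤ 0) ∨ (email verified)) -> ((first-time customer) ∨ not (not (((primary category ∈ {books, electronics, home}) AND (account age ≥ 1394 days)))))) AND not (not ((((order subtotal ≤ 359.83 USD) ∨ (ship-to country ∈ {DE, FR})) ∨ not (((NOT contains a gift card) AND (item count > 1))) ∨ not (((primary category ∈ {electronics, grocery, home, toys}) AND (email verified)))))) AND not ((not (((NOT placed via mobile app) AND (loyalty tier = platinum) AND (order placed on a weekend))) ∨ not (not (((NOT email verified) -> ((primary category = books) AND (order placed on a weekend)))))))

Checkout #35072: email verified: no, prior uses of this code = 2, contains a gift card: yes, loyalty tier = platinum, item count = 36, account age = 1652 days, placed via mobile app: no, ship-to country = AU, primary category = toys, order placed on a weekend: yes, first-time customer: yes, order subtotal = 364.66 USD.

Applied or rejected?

Atomic conditions:
  prior uses of this code ≤ 0: 2 ≤ 0 is false
  email verified: no → false
  first-time customer: yes → true
  primary category ∈ {books, electronics, home}: toys is not in the set → false
  account age ≥ 1394 days: 1652 ≥ 1394 is true
  order subtotal ≤ 359.83 USD: 364.66 ≤ 359.83 is false
  ship-to country ∈ {DE, FR}: AU is not in the set → false
  NOT contains a gift card: yes → false
  item count > 1: 36 > 1 is true
  primary category ∈ {electronics, grocery, home, toys}: toys is in the set → true
  NOT placed via mobile app: no → true
  loyalty tier = platinum: platinum == platinum is true
  order placed on a weekend: yes → true
  NOT email verified: no → true
  primary category = books: toys == books is false
Combine:
[1.1] false OR false = false
[1.2.2.1.1] false AND true = false
[1.2.2.1] NOT false = true
[1.2.2] NOT true = false
[1.2] true OR false = true
[1] false → true (antecedent false ⇒ implication holds) = true
[2.1.1.1] false OR false = false
[2.1.1.2.1] false AND true = false
[2.1.1.2] NOT false = true
[2.1.1.3.1] true AND false = false
[2.1.1.3] NOT false = true
[2.1.1] false OR true OR true = true
[2.1] NOT true = false
[2] NOT false = true
[3.1.1.1] true AND true AND true = true
[3.1.1] NOT true = false
[3.1.2.1.1.2] false AND true = false
[3.1.2.1.1] true → false = false
[3.1.2.1] NOT false = true
[3.1.2] NOT true = false
[3.1] false OR false = false
[3] NOT false = true
[root] true AND true AND true = true
Overall: true → applied

Applied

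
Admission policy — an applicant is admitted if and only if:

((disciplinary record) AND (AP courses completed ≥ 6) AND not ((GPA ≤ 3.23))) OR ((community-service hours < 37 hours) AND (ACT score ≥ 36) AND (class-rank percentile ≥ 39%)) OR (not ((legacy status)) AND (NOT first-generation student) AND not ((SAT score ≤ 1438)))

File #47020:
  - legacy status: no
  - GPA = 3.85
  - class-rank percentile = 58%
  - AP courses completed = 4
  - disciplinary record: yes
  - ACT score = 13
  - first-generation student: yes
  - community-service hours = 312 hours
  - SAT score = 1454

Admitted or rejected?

Atomic conditions:
  disciplinary record: yes → true
  AP courses completed ≥ 6: 4 ≥ 6 is false
  GPA ≤ 3.23: 3.85 ≤ 3.23 is false
  community-service hours < 37 hours: 312 < 37 is false
  ACT score ≥ 36: 13 ≥ 36 is false
  class-rank percentile ≥ 39%: 58 ≥ 39 is true
  legacy status: no → false
  NOT first-generation student: yes → false
  SAT score ≤ 1438: 1454 ≤ 1438 is false
Combine:
[1.3] NOT false = true
[1] true AND false AND true = false
[2] false AND false AND true = false
[3.1] NOT false = true
[3.3] NOT false = true
[3] true AND false AND true = false
[root] false OR false OR false = false
Overall: false → rejected

Rejected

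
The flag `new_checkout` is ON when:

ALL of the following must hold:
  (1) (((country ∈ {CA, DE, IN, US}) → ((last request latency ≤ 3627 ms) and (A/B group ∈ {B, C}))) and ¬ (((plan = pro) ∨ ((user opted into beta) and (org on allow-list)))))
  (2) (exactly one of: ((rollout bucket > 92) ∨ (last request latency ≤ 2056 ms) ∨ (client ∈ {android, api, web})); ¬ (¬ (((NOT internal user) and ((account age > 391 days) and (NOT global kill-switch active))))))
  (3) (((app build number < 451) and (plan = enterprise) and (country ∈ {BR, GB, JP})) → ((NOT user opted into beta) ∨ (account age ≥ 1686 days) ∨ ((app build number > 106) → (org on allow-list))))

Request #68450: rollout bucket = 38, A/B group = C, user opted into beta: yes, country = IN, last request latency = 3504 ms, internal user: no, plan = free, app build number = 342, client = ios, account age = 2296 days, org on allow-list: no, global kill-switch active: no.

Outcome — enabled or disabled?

Enabled

Atomic conditions:
  country ∈ {CA, DE, IN, US}: IN is in the set → true
  last request latency ≤ 3627 ms: 3504 ≤ 3627 is true
  A/B group ∈ {B, C}: C is in the set → true
  plan = pro: free == pro is false
  user opted into beta: yes → true
  org on allow-list: no → false
  rollout bucket > 92: 38 > 92 is false
  last request latency ≤ 2056 ms: 3504 ≤ 2056 is false
  client ∈ {android, api, web}: ios is not in the set → false
  NOT internal user: no → true
  account age > 391 days: 2296 > 391 is true
  NOT global kill-switch active: no → true
  app build number < 451: 342 < 451 is true
  plan = enterprise: free == enterprise is false
  country ∈ {BR, GB, JP}: IN is not in the set → false
  NOT user opted into beta: yes → false
  account age ≥ 1686 days: 2296 ≥ 1686 is true
  app build number > 106: 342 > 106 is true
Combine:
[1.1.2] true AND true = true
[1.1] true → true = true
[1.2.1.2] true AND false = false
[1.2.1] false OR false = false
[1.2] NOT false = true
[1] true AND true = true
[2.1] false OR false OR false = false
[2.2.1.1.2] true AND true = true
[2.2.1.1] true AND true = true
[2.2.1] NOT true = false
[2.2] NOT false = true
[2] exactly-one(false, true) = true
[3.1] true AND false AND false = false
[3.2.3] true → false = false
[3.2] false OR true OR false = true
[3] false → true (antecedent false ⇒ implication holds) = true
[root] true AND true AND true = true
Overall: true → enabled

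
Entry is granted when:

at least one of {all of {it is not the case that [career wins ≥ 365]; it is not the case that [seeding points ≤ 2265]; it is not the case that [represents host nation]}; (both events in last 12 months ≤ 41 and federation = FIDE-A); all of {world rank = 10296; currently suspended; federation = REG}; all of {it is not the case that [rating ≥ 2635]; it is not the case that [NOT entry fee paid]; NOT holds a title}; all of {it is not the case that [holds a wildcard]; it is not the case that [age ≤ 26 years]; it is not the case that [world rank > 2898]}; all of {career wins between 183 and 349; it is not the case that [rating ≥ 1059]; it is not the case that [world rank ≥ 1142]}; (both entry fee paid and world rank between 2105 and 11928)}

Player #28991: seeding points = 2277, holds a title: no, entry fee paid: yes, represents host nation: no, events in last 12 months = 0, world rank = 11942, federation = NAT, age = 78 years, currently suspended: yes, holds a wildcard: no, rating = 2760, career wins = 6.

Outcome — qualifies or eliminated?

Atomic conditions:
  career wins ≥ 365: 6 ≥ 365 is false
  seeding points ≤ 2265: 2277 ≤ 2265 is false
  represents host nation: no → false
  events in last 12 months ≤ 41: 0 ≤ 41 is true
  federation = FIDE-A: NAT == FIDE-A is false
  world rank = 10296: 11942 == 10296 is false
  currently suspended: yes → true
  federation = REG: NAT == REG is false
  rating ≥ 2635: 2760 ≥ 2635 is true
  NOT entry fee paid: yes → false
  NOT holds a title: no → true
  holds a wildcard: no → false
  age ≤ 26 years: 78 ≤ 26 is false
  world rank > 2898: 11942 > 2898 is true
  career wins between 183 and 349: 6 in [183, 349] is false
  rating ≥ 1059: 2760 ≥ 1059 is true
  world rank ≥ 1142: 11942 ≥ 1142 is true
  entry fee paid: yes → true
  world rank between 2105 and 11928: 11942 in [2105, 11928] is false
Combine:
[1.1] NOT false = true
[1.2] NOT false = true
[1.3] NOT false = true
[1] true AND true AND true = true
[2] true AND false = false
[3] false AND true AND false = false
[4.1] NOT true = false
[4.2] NOT false = true
[4] false AND true AND true = false
[5.1] NOT false = true
[5.2] NOT false = true
[5.3] NOT true = false
[5] true AND true AND false = false
[6.2] NOT true = false
[6.3] NOT true = false
[6] false AND false AND false = false
[7] true AND false = false
[root] true OR false OR false OR false OR false OR false OR false = true
Overall: true → qualifies

Qualifies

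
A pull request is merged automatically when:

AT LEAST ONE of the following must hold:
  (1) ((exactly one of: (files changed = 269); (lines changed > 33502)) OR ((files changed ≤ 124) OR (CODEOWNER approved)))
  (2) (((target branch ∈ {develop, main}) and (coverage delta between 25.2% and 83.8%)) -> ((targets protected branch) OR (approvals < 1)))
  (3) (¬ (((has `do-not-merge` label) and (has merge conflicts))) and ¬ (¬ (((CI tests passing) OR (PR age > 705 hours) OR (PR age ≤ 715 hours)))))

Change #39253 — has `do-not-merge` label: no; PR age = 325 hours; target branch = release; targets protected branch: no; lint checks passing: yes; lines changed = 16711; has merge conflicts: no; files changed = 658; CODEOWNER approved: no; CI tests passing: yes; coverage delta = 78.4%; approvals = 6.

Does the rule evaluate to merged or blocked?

Merged

Atomic conditions:
  files changed = 269: 658 == 269 is false
  lines changed > 33502: 16711 > 33502 is false
  files changed ≤ 124: 658 ≤ 124 is false
  CODEOWNER approved: no → false
  target branch ∈ {develop, main}: release is not in the set → false
  coverage delta between 25.2% and 83.8%: 78.4 in [25.2, 83.8] is true
  targets protected branch: no → false
  approvals < 1: 6 < 1 is false
  has `do-not-merge` label: no → false
  has merge conflicts: no → false
  CI tests passing: yes → true
  PR age > 705 hours: 325 > 705 is false
  PR age ≤ 715 hours: 325 ≤ 715 is true
Combine:
[1.1] exactly-one(false, false) = false
[1.2] false OR false = false
[1] false OR false = false
[2.1] false AND true = false
[2.2] false OR false = false
[2] false → false (antecedent false ⇒ implication holds) = true
[3.1.1] false AND false = false
[3.1] NOT false = true
[3.2.1.1] true OR false OR true = true
[3.2.1] NOT true = false
[3.2] NOT false = true
[3] true AND true = true
[root] false OR true OR true = true
Overall: true → merged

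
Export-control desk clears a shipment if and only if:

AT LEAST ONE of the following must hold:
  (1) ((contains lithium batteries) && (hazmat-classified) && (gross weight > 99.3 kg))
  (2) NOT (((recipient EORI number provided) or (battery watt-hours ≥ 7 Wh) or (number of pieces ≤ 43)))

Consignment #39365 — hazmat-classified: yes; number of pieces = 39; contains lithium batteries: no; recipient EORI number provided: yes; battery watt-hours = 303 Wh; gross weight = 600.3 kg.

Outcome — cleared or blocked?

Blocked

Atomic conditions:
  contains lithium batteries: no → false
  hazmat-classified: yes → true
  gross weight > 99.3 kg: 600.3 > 99.3 is true
  recipient EORI number provided: yes → true
  battery watt-hours ≥ 7 Wh: 303 ≥ 7 is true
  number of pieces ≤ 43: 39 ≤ 43 is true
Combine:
[1] false AND true AND true = false
[2.1] true OR true OR true = true
[2] NOT true = false
[root] false OR false = false
Overall: false → blocked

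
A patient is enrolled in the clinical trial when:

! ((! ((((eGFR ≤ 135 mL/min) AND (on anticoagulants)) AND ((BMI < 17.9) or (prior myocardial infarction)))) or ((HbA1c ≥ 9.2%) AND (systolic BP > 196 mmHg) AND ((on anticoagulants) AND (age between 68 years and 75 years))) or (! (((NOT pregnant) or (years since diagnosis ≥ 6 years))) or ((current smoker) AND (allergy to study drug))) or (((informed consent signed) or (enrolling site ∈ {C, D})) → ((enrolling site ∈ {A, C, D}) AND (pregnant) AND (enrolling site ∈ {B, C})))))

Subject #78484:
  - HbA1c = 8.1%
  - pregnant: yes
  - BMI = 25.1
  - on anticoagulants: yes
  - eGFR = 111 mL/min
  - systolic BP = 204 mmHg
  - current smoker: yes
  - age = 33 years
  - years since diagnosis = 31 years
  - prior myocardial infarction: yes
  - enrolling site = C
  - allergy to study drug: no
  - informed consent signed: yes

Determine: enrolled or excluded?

Excluded

Atomic conditions:
  eGFR ≤ 135 mL/min: 111 ≤ 135 is true
  on anticoagulants: yes → true
  BMI < 17.9: 25.1 < 17.9 is false
  prior myocardial infarction: yes → true
  HbA1c ≥ 9.2%: 8.1 ≥ 9.2 is false
  systolic BP > 196 mmHg: 204 > 196 is true
  age between 68 years and 75 years: 33 in [68, 75] is false
  NOT pregnant: yes → false
  years since diagnosis ≥ 6 years: 31 ≥ 6 is true
  current smoker: yes → true
  allergy to study drug: no → false
  informed consent signed: yes → true
  enrolling site ∈ {C, D}: C is in the set → true
  enrolling site ∈ {A, C, D}: C is in the set → true
  pregnant: yes → true
  enrolling site ∈ {B, C}: C is in the set → true
Combine:
[1.1.1.1] true AND true = true
[1.1.1.2] false OR true = true
[1.1.1] true AND true = true
[1.1] NOT true = false
[1.2.3] true AND false = false
[1.2] false AND true AND false = false
[1.3.1.1] false OR true = true
[1.3.1] NOT true = false
[1.3.2] true AND false = false
[1.3] false OR false = false
[1.4.1] true OR true = true
[1.4.2] true AND true AND true = true
[1.4] true → true = true
[1] false OR false OR false OR true = true
[root] NOT true = false
Overall: false → excluded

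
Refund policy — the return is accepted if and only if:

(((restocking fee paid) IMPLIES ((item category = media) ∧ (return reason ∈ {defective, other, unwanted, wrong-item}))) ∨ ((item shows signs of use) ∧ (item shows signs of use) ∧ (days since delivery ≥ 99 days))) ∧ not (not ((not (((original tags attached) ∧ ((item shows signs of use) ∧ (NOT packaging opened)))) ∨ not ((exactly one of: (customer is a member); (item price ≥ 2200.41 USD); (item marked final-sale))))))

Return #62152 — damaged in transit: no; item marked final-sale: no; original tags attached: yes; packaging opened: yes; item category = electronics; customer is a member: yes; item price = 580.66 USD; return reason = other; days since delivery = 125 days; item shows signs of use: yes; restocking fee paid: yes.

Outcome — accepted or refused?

Accepted

Atomic conditions:
  restocking fee paid: yes → true
  item category = media: electronics == media is false
  return reason ∈ {defective, other, unwanted, wrong-item}: other is in the set → true
  item shows signs of use: yes → true
  days since delivery ≥ 99 days: 125 ≥ 99 is true
  original tags attached: yes → true
  NOT packaging opened: yes → false
  customer is a member: yes → true
  item price ≥ 2200.41 USD: 580.66 ≥ 2200.41 is false
  item marked final-sale: no → false
Combine:
[1.1.2] false AND true = false
[1.1] true → false = false
[1.2] true AND true AND true = true
[1] false OR true = true
[2.1.1.1.1.2] true AND false = false
[2.1.1.1.1] true AND false = false
[2.1.1.1] NOT false = true
[2.1.1.2.1] exactly-one(true, false, false) = true
[2.1.1.2] NOT true = false
[2.1.1] true OR false = true
[2.1] NOT true = false
[2] NOT false = true
[root] true AND true = true
Overall: true → accepted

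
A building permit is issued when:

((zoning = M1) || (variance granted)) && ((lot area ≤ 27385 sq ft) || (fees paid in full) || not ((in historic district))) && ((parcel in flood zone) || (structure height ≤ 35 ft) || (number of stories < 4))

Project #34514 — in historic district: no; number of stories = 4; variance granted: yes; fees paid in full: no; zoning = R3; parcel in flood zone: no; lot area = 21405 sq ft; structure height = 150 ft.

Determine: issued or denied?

Denied

Atomic conditions:
  zoning = M1: R3 == M1 is false
  variance granted: yes → true
  lot area ≤ 27385 sq ft: 21405 ≤ 27385 is true
  fees paid in full: no → false
  in historic district: no → false
  parcel in flood zone: no → false
  structure height ≤ 35 ft: 150 ≤ 35 is false
  number of stories < 4: 4 < 4 is false
Combine:
[1] false OR true = true
[2.3] NOT false = true
[2] true OR false OR true = true
[3] false OR false OR false = false
[root] true AND true AND false = false
Overall: false → denied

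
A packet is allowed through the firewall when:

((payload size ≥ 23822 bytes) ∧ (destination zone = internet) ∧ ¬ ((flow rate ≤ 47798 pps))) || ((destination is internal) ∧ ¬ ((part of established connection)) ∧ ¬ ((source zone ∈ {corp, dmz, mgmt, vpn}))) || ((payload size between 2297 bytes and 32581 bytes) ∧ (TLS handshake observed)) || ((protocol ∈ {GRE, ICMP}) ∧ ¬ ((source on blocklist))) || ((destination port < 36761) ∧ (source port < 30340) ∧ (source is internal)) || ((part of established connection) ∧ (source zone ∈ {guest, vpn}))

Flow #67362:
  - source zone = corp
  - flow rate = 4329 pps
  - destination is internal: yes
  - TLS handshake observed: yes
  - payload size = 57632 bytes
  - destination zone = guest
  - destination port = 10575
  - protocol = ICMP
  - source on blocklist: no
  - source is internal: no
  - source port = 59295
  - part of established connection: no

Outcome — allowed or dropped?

Atomic conditions:
  payload size ≥ 23822 bytes: 57632 ≥ 23822 is true
  destination zone = internet: guest == internet is false
  flow rate ≤ 47798 pps: 4329 ≤ 47798 is true
  destination is internal: yes → true
  part of established connection: no → false
  source zone ∈ {corp, dmz, mgmt, vpn}: corp is in the set → true
  payload size between 2297 bytes and 32581 bytes: 57632 in [2297, 32581] is false
  TLS handshake observed: yes → true
  protocol ∈ {GRE, ICMP}: ICMP is in the set → true
  source on blocklist: no → false
  destination port < 36761: 10575 < 36761 is true
  source port < 30340: 59295 < 30340 is false
  source is internal: no → false
  source zone ∈ {guest, vpn}: corp is not in the set → false
Combine:
[1.3] NOT true = false
[1] true AND false AND false = false
[2.2] NOT false = true
[2.3] NOT true = false
[2] true AND true AND false = false
[3] false AND true = false
[4.2] NOT false = true
[4] true AND true = true
[5] true AND false AND false = false
[6] false AND false = false
[root] false OR false OR false OR true OR false OR false = true
Overall: true → allowed

Allowed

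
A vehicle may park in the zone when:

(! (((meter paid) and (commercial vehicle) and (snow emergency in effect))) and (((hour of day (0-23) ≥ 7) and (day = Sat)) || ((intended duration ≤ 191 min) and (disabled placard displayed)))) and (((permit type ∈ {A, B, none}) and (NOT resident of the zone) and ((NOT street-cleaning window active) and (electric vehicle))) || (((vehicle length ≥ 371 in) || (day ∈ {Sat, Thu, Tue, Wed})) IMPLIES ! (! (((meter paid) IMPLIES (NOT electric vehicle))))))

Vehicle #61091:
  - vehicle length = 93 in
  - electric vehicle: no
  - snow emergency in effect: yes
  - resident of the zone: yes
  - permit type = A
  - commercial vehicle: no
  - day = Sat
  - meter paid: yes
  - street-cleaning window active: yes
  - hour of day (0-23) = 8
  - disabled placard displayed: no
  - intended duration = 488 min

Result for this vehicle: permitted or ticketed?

Permitted

Atomic conditions:
  meter paid: yes → true
  commercial vehicle: no → false
  snow emergency in effect: yes → true
  hour of day (0-23) ≥ 7: 8 ≥ 7 is true
  day = Sat: Sat == Sat is true
  intended duration ≤ 191 min: 488 ≤ 191 is false
  disabled placard displayed: no → false
  permit type ∈ {A, B, none}: A is in the set → true
  NOT resident of the zone: yes → false
  NOT street-cleaning window active: yes → false
  electric vehicle: no → false
  vehicle length ≥ 371 in: 93 ≥ 371 is false
  day ∈ {Sat, Thu, Tue, Wed}: Sat is in the set → true
  NOT electric vehicle: no → true
Combine:
[1.1.1] true AND false AND true = false
[1.1] NOT false = true
[1.2.1] true AND true = true
[1.2.2] false AND false = false
[1.2] true OR false = true
[1] true AND true = true
[2.1.3] false AND false = false
[2.1] true AND false AND false = false
[2.2.1] false OR true = true
[2.2.2.1.1] true → true = true
[2.2.2.1] NOT true = false
[2.2.2] NOT false = true
[2.2] true → true = true
[2] false OR true = true
[root] true AND true = true
Overall: true → permitted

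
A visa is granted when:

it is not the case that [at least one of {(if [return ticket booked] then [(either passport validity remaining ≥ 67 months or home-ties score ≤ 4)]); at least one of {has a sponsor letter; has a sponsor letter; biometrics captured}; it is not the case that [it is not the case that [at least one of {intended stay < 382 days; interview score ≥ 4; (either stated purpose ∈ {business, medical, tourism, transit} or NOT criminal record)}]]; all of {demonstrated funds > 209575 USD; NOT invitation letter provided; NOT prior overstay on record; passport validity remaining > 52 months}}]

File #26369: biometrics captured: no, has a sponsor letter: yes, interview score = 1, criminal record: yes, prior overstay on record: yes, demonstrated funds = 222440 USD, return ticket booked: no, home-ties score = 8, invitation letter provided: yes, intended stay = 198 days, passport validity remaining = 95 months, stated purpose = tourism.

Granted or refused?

Atomic conditions:
  return ticket booked: no → false
  passport validity remaining ≥ 67 months: 95 ≥ 67 is true
  home-ties score ≤ 4: 8 ≤ 4 is false
  has a sponsor letter: yes → true
  biometrics captured: no → false
  intended stay < 382 days: 198 < 382 is true
  interview score ≥ 4: 1 ≥ 4 is false
  stated purpose ∈ {business, medical, tourism, transit}: tourism is in the set → true
  NOT criminal record: yes → false
  demonstrated funds > 209575 USD: 222440 > 209575 is true
  NOT invitation letter provided: yes → false
  NOT prior overstay on record: yes → false
  passport validity remaining > 52 months: 95 > 52 is true
Combine:
[1.1.2] true OR false = true
[1.1] false → true (antecedent false ⇒ implication holds) = true
[1.2] true OR true OR false = true
[1.3.1.1.3] true OR false = true
[1.3.1.1] true OR false OR true = true
[1.3.1] NOT true = false
[1.3] NOT false = true
[1.4] true AND false AND false AND true = false
[1] true OR true OR true OR false = true
[root] NOT true = false
Overall: false → refused

Refused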